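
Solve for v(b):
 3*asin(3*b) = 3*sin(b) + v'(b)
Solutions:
 v(b) = C1 + 3*b*asin(3*b) + sqrt(1 - 9*b^2) + 3*cos(b)


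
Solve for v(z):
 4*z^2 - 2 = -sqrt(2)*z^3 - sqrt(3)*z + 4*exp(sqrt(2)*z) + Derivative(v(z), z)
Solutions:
 v(z) = C1 + sqrt(2)*z^4/4 + 4*z^3/3 + sqrt(3)*z^2/2 - 2*z - 2*sqrt(2)*exp(sqrt(2)*z)


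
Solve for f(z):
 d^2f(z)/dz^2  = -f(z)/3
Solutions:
 f(z) = C1*sin(sqrt(3)*z/3) + C2*cos(sqrt(3)*z/3)


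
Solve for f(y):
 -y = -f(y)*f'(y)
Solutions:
 f(y) = -sqrt(C1 + y^2)
 f(y) = sqrt(C1 + y^2)


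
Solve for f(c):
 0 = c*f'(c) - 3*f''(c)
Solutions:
 f(c) = C1 + C2*erfi(sqrt(6)*c/6)


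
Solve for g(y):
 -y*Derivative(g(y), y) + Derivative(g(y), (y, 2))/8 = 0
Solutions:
 g(y) = C1 + C2*erfi(2*y)


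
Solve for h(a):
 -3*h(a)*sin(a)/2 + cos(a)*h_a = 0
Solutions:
 h(a) = C1/cos(a)^(3/2)


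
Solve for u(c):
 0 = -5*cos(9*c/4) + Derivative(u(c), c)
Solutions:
 u(c) = C1 + 20*sin(9*c/4)/9


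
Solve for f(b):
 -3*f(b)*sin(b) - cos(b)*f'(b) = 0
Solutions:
 f(b) = C1*cos(b)^3


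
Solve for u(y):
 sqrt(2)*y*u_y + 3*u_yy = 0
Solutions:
 u(y) = C1 + C2*erf(2^(3/4)*sqrt(3)*y/6)


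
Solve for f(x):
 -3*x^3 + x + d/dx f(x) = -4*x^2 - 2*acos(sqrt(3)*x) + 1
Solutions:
 f(x) = C1 + 3*x^4/4 - 4*x^3/3 - x^2/2 - 2*x*acos(sqrt(3)*x) + x + 2*sqrt(3)*sqrt(1 - 3*x^2)/3


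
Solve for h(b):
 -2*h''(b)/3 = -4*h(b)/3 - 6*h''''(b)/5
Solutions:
 h(b) = (C1*sin(10^(1/4)*sqrt(3)*b*sin(atan(sqrt(335)/5)/2)/3) + C2*cos(10^(1/4)*sqrt(3)*b*sin(atan(sqrt(335)/5)/2)/3))*exp(-10^(1/4)*sqrt(3)*b*cos(atan(sqrt(335)/5)/2)/3) + (C3*sin(10^(1/4)*sqrt(3)*b*sin(atan(sqrt(335)/5)/2)/3) + C4*cos(10^(1/4)*sqrt(3)*b*sin(atan(sqrt(335)/5)/2)/3))*exp(10^(1/4)*sqrt(3)*b*cos(atan(sqrt(335)/5)/2)/3)


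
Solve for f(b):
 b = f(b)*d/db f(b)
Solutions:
 f(b) = -sqrt(C1 + b^2)
 f(b) = sqrt(C1 + b^2)


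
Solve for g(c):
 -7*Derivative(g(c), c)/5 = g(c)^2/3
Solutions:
 g(c) = 21/(C1 + 5*c)


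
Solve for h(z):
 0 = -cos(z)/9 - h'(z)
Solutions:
 h(z) = C1 - sin(z)/9


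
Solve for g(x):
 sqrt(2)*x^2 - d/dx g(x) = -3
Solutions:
 g(x) = C1 + sqrt(2)*x^3/3 + 3*x


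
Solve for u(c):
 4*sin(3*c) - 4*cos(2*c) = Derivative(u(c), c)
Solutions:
 u(c) = C1 - 2*sin(2*c) - 4*cos(3*c)/3


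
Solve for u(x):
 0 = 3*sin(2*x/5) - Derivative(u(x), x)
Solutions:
 u(x) = C1 - 15*cos(2*x/5)/2


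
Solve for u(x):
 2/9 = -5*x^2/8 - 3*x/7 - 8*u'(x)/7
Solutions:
 u(x) = C1 - 35*x^3/192 - 3*x^2/16 - 7*x/36


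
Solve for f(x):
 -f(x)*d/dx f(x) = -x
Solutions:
 f(x) = -sqrt(C1 + x^2)
 f(x) = sqrt(C1 + x^2)


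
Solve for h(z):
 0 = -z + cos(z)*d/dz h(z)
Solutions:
 h(z) = C1 + Integral(z/cos(z), z)


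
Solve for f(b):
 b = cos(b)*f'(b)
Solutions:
 f(b) = C1 + Integral(b/cos(b), b)


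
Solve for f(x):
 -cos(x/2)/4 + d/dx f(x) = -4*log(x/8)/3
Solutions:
 f(x) = C1 - 4*x*log(x)/3 + 4*x/3 + 4*x*log(2) + sin(x/2)/2


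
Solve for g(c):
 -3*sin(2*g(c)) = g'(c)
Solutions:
 g(c) = pi - acos((-C1 - exp(12*c))/(C1 - exp(12*c)))/2
 g(c) = acos((-C1 - exp(12*c))/(C1 - exp(12*c)))/2


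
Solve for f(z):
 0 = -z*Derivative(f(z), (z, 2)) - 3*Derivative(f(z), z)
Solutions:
 f(z) = C1 + C2/z^2


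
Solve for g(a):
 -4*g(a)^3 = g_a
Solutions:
 g(a) = -sqrt(2)*sqrt(-1/(C1 - 4*a))/2
 g(a) = sqrt(2)*sqrt(-1/(C1 - 4*a))/2


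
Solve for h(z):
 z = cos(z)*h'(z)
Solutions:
 h(z) = C1 + Integral(z/cos(z), z)


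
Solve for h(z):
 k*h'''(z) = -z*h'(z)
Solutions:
 h(z) = C1 + Integral(C2*airyai(z*(-1/k)^(1/3)) + C3*airybi(z*(-1/k)^(1/3)), z)


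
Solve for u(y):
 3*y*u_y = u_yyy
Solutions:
 u(y) = C1 + Integral(C2*airyai(3^(1/3)*y) + C3*airybi(3^(1/3)*y), y)


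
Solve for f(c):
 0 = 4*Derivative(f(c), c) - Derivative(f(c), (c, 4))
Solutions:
 f(c) = C1 + C4*exp(2^(2/3)*c) + (C2*sin(2^(2/3)*sqrt(3)*c/2) + C3*cos(2^(2/3)*sqrt(3)*c/2))*exp(-2^(2/3)*c/2)


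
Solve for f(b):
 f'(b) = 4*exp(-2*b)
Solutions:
 f(b) = C1 - 2*exp(-2*b)


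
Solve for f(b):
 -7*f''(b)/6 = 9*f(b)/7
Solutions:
 f(b) = C1*sin(3*sqrt(6)*b/7) + C2*cos(3*sqrt(6)*b/7)


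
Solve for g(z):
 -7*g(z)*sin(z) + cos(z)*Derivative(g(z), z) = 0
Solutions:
 g(z) = C1/cos(z)^7


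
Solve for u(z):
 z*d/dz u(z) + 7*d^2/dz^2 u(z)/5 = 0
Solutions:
 u(z) = C1 + C2*erf(sqrt(70)*z/14)


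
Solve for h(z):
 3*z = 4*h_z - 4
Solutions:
 h(z) = C1 + 3*z^2/8 + z


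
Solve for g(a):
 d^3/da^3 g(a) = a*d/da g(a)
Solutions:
 g(a) = C1 + Integral(C2*airyai(a) + C3*airybi(a), a)


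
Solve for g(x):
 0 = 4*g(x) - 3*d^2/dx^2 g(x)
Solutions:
 g(x) = C1*exp(-2*sqrt(3)*x/3) + C2*exp(2*sqrt(3)*x/3)


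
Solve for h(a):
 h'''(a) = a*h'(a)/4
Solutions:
 h(a) = C1 + Integral(C2*airyai(2^(1/3)*a/2) + C3*airybi(2^(1/3)*a/2), a)


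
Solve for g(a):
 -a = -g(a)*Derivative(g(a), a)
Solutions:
 g(a) = -sqrt(C1 + a^2)
 g(a) = sqrt(C1 + a^2)


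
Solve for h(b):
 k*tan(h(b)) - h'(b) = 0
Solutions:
 h(b) = pi - asin(C1*exp(b*k))
 h(b) = asin(C1*exp(b*k))


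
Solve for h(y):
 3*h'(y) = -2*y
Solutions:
 h(y) = C1 - y^2/3


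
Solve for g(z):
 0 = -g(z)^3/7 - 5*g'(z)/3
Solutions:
 g(z) = -sqrt(70)*sqrt(-1/(C1 - 3*z))/2
 g(z) = sqrt(70)*sqrt(-1/(C1 - 3*z))/2


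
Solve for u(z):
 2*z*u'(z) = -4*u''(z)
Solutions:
 u(z) = C1 + C2*erf(z/2)


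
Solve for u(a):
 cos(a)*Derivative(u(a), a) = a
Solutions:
 u(a) = C1 + Integral(a/cos(a), a)


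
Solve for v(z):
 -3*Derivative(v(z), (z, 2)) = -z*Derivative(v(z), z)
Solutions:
 v(z) = C1 + C2*erfi(sqrt(6)*z/6)


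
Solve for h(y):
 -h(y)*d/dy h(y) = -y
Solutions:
 h(y) = -sqrt(C1 + y^2)
 h(y) = sqrt(C1 + y^2)


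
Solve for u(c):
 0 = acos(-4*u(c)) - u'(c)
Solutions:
 Integral(1/acos(-4*_y), (_y, u(c))) = C1 + c


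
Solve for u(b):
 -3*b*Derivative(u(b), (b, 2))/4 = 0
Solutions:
 u(b) = C1 + C2*b


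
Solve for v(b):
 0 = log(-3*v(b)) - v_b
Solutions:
 -Integral(1/(log(-_y) + log(3)), (_y, v(b))) = C1 - b


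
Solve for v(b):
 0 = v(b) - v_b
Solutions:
 v(b) = C1*exp(b)


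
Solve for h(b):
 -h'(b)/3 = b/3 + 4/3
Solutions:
 h(b) = C1 - b^2/2 - 4*b


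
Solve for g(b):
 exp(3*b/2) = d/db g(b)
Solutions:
 g(b) = C1 + 2*exp(3*b/2)/3


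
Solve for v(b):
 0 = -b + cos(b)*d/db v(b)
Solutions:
 v(b) = C1 + Integral(b/cos(b), b)


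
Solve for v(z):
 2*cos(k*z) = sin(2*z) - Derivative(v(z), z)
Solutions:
 v(z) = C1 - cos(2*z)/2 - 2*sin(k*z)/k


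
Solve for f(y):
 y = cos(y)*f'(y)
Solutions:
 f(y) = C1 + Integral(y/cos(y), y)


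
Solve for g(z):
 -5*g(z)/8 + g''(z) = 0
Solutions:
 g(z) = C1*exp(-sqrt(10)*z/4) + C2*exp(sqrt(10)*z/4)


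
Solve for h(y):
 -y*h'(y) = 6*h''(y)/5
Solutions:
 h(y) = C1 + C2*erf(sqrt(15)*y/6)


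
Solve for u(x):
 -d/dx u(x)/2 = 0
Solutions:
 u(x) = C1


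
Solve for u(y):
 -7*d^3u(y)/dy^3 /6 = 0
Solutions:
 u(y) = C1 + C2*y + C3*y^2


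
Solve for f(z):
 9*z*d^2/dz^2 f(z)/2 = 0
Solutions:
 f(z) = C1 + C2*z


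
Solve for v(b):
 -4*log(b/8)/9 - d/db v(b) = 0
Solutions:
 v(b) = C1 - 4*b*log(b)/9 + 4*b/9 + 4*b*log(2)/3


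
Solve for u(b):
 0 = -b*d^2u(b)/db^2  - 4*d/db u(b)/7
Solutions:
 u(b) = C1 + C2*b^(3/7)


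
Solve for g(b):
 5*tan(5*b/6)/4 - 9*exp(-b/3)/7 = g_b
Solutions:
 g(b) = C1 + 3*log(tan(5*b/6)^2 + 1)/4 + 27*exp(-b/3)/7


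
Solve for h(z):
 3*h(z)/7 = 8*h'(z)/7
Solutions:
 h(z) = C1*exp(3*z/8)


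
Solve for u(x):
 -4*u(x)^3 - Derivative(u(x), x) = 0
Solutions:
 u(x) = -sqrt(2)*sqrt(-1/(C1 - 4*x))/2
 u(x) = sqrt(2)*sqrt(-1/(C1 - 4*x))/2


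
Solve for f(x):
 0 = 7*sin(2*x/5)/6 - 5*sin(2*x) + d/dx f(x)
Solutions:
 f(x) = C1 + 35*cos(2*x/5)/12 - 5*cos(2*x)/2


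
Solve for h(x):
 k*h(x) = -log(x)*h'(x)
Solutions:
 h(x) = C1*exp(-k*li(x))


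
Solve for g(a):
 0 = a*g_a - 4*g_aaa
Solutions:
 g(a) = C1 + Integral(C2*airyai(2^(1/3)*a/2) + C3*airybi(2^(1/3)*a/2), a)


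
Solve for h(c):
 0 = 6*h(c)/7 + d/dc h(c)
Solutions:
 h(c) = C1*exp(-6*c/7)


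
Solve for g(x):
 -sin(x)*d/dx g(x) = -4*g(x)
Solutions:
 g(x) = C1*(cos(x)^2 - 2*cos(x) + 1)/(cos(x)^2 + 2*cos(x) + 1)


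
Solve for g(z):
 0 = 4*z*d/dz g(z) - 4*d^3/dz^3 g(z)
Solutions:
 g(z) = C1 + Integral(C2*airyai(z) + C3*airybi(z), z)


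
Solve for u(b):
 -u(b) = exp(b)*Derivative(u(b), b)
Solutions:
 u(b) = C1*exp(exp(-b))


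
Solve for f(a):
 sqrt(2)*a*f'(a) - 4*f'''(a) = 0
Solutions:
 f(a) = C1 + Integral(C2*airyai(sqrt(2)*a/2) + C3*airybi(sqrt(2)*a/2), a)


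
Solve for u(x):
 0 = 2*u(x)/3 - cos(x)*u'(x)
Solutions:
 u(x) = C1*(sin(x) + 1)^(1/3)/(sin(x) - 1)^(1/3)


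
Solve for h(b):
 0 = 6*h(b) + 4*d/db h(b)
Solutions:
 h(b) = C1*exp(-3*b/2)


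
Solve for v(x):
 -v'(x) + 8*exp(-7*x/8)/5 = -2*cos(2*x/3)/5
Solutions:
 v(x) = C1 + 3*sin(2*x/3)/5 - 64*exp(-7*x/8)/35


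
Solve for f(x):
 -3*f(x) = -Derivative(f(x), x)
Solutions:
 f(x) = C1*exp(3*x)


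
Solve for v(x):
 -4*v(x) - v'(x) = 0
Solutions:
 v(x) = C1*exp(-4*x)


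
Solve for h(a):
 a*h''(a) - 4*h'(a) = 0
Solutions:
 h(a) = C1 + C2*a^5


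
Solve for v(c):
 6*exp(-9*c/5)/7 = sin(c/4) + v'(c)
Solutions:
 v(c) = C1 + 4*cos(c/4) - 10*exp(-9*c/5)/21


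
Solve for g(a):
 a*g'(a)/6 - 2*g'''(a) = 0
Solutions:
 g(a) = C1 + Integral(C2*airyai(18^(1/3)*a/6) + C3*airybi(18^(1/3)*a/6), a)


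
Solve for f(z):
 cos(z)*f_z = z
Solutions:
 f(z) = C1 + Integral(z/cos(z), z)


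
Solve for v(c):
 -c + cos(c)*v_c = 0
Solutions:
 v(c) = C1 + Integral(c/cos(c), c)


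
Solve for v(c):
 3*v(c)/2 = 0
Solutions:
 v(c) = 0


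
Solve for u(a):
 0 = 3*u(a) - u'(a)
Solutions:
 u(a) = C1*exp(3*a)


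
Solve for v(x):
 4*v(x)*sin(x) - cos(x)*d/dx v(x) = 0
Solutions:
 v(x) = C1/cos(x)^4


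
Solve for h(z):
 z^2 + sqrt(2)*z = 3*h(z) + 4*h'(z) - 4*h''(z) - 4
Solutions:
 h(z) = C1*exp(-z/2) + C2*exp(3*z/2) + z^2/3 - 8*z/9 + sqrt(2)*z/3 - 4*sqrt(2)/9 + 92/27


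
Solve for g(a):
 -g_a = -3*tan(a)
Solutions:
 g(a) = C1 - 3*log(cos(a))


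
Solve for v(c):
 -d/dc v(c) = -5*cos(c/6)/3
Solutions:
 v(c) = C1 + 10*sin(c/6)


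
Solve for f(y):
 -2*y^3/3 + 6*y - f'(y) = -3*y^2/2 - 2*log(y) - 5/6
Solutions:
 f(y) = C1 - y^4/6 + y^3/2 + 3*y^2 + 2*y*log(y) - 7*y/6


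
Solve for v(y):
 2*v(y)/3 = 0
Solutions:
 v(y) = 0


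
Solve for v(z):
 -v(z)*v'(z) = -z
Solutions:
 v(z) = -sqrt(C1 + z^2)
 v(z) = sqrt(C1 + z^2)


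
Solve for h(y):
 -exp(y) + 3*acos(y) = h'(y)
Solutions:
 h(y) = C1 + 3*y*acos(y) - 3*sqrt(1 - y^2) - exp(y)


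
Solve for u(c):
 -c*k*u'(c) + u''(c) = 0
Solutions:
 u(c) = Piecewise((-sqrt(2)*sqrt(pi)*C1*erf(sqrt(2)*c*sqrt(-k)/2)/(2*sqrt(-k)) - C2, (k > 0) | (k < 0)), (-C1*c - C2, True))


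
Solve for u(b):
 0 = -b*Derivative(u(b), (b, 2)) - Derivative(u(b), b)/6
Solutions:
 u(b) = C1 + C2*b^(5/6)


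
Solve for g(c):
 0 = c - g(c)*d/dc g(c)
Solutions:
 g(c) = -sqrt(C1 + c^2)
 g(c) = sqrt(C1 + c^2)


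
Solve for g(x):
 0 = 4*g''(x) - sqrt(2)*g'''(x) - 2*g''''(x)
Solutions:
 g(x) = C1 + C2*x + C3*exp(x*(-sqrt(2) + sqrt(34))/4) + C4*exp(-x*(sqrt(2) + sqrt(34))/4)


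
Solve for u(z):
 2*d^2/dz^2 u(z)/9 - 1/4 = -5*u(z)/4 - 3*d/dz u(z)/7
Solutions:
 u(z) = (C1*sin(3*sqrt(409)*z/28) + C2*cos(3*sqrt(409)*z/28))*exp(-27*z/28) + 1/5


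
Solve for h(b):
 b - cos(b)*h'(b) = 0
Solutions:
 h(b) = C1 + Integral(b/cos(b), b)


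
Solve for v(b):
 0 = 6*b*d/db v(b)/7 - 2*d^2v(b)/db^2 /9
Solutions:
 v(b) = C1 + C2*erfi(3*sqrt(42)*b/14)


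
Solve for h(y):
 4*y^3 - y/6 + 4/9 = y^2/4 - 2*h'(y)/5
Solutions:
 h(y) = C1 - 5*y^4/2 + 5*y^3/24 + 5*y^2/24 - 10*y/9


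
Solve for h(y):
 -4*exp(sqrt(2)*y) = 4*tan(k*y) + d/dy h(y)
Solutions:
 h(y) = C1 - 4*Piecewise((-log(cos(k*y))/k, Ne(k, 0)), (0, True)) - 2*sqrt(2)*exp(sqrt(2)*y)


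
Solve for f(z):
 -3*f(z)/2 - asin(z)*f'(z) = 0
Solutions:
 f(z) = C1*exp(-3*Integral(1/asin(z), z)/2)


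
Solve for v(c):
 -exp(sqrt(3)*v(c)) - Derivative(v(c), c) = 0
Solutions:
 v(c) = sqrt(3)*(2*log(1/(C1 + c)) - log(3))/6


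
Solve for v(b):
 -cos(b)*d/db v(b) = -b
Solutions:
 v(b) = C1 + Integral(b/cos(b), b)


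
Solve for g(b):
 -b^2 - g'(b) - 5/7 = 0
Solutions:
 g(b) = C1 - b^3/3 - 5*b/7


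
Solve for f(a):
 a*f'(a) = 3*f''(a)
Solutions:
 f(a) = C1 + C2*erfi(sqrt(6)*a/6)


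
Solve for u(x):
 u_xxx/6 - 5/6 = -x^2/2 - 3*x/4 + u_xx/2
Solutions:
 u(x) = C1 + C2*x + C3*exp(3*x) + x^4/12 + 13*x^3/36 - 17*x^2/36


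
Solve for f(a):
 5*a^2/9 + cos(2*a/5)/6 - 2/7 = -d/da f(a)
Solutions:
 f(a) = C1 - 5*a^3/27 + 2*a/7 - 5*sin(2*a/5)/12


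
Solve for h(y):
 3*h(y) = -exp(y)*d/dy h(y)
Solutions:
 h(y) = C1*exp(3*exp(-y))


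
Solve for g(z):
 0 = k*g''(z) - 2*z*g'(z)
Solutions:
 g(z) = C1 + C2*erf(z*sqrt(-1/k))/sqrt(-1/k)


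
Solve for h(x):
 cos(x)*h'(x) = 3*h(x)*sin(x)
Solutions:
 h(x) = C1/cos(x)^3


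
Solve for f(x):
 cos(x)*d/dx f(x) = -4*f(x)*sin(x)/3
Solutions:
 f(x) = C1*cos(x)^(4/3)


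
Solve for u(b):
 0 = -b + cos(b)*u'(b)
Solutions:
 u(b) = C1 + Integral(b/cos(b), b)


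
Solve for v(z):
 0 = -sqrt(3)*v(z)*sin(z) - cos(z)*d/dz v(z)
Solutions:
 v(z) = C1*cos(z)^(sqrt(3))


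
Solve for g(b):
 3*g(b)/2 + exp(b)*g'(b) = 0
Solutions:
 g(b) = C1*exp(3*exp(-b)/2)


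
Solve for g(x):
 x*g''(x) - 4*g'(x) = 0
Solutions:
 g(x) = C1 + C2*x^5


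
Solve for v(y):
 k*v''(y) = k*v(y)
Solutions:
 v(y) = C1*exp(-y) + C2*exp(y)


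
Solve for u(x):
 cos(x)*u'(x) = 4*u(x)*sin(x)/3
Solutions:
 u(x) = C1/cos(x)^(4/3)


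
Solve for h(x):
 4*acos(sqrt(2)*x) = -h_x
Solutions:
 h(x) = C1 - 4*x*acos(sqrt(2)*x) + 2*sqrt(2)*sqrt(1 - 2*x^2)


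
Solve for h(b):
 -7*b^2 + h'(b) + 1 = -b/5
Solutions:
 h(b) = C1 + 7*b^3/3 - b^2/10 - b


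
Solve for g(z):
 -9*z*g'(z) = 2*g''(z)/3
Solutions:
 g(z) = C1 + C2*erf(3*sqrt(3)*z/2)


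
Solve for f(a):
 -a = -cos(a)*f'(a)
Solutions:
 f(a) = C1 + Integral(a/cos(a), a)


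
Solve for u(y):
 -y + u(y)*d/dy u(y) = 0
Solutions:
 u(y) = -sqrt(C1 + y^2)
 u(y) = sqrt(C1 + y^2)


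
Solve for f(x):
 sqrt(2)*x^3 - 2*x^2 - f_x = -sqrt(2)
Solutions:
 f(x) = C1 + sqrt(2)*x^4/4 - 2*x^3/3 + sqrt(2)*x


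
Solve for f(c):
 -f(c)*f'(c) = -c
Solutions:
 f(c) = -sqrt(C1 + c^2)
 f(c) = sqrt(C1 + c^2)


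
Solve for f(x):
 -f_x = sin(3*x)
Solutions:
 f(x) = C1 + cos(3*x)/3


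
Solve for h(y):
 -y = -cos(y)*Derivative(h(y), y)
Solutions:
 h(y) = C1 + Integral(y/cos(y), y)


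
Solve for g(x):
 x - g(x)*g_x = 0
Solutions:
 g(x) = -sqrt(C1 + x^2)
 g(x) = sqrt(C1 + x^2)


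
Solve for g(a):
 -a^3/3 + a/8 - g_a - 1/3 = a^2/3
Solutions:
 g(a) = C1 - a^4/12 - a^3/9 + a^2/16 - a/3


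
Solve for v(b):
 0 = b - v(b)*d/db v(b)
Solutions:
 v(b) = -sqrt(C1 + b^2)
 v(b) = sqrt(C1 + b^2)


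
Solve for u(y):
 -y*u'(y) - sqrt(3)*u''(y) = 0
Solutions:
 u(y) = C1 + C2*erf(sqrt(2)*3^(3/4)*y/6)


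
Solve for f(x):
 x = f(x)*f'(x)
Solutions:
 f(x) = -sqrt(C1 + x^2)
 f(x) = sqrt(C1 + x^2)


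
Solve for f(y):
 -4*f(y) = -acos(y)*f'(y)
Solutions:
 f(y) = C1*exp(4*Integral(1/acos(y), y))


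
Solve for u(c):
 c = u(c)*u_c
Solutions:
 u(c) = -sqrt(C1 + c^2)
 u(c) = sqrt(C1 + c^2)


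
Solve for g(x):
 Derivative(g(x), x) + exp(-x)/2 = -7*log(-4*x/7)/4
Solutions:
 g(x) = C1 - 7*x*log(-x)/4 + 7*x*(-2*log(2) + 1 + log(7))/4 + exp(-x)/2


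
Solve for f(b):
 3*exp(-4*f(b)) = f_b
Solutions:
 f(b) = log(-I*(C1 + 12*b)^(1/4))
 f(b) = log(I*(C1 + 12*b)^(1/4))
 f(b) = log(-(C1 + 12*b)^(1/4))
 f(b) = log(C1 + 12*b)/4


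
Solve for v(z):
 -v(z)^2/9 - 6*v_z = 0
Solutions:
 v(z) = 54/(C1 + z)


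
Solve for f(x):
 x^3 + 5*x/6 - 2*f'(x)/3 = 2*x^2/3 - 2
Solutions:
 f(x) = C1 + 3*x^4/8 - x^3/3 + 5*x^2/8 + 3*x


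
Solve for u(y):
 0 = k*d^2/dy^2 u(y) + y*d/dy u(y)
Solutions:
 u(y) = C1 + C2*sqrt(k)*erf(sqrt(2)*y*sqrt(1/k)/2)


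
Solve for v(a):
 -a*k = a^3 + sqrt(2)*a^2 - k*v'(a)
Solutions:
 v(a) = C1 + a^4/(4*k) + sqrt(2)*a^3/(3*k) + a^2/2


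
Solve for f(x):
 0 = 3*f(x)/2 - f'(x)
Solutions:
 f(x) = C1*exp(3*x/2)


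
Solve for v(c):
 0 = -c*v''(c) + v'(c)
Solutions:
 v(c) = C1 + C2*c^2


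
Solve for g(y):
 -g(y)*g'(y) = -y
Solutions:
 g(y) = -sqrt(C1 + y^2)
 g(y) = sqrt(C1 + y^2)


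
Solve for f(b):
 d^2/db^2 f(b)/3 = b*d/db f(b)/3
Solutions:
 f(b) = C1 + C2*erfi(sqrt(2)*b/2)


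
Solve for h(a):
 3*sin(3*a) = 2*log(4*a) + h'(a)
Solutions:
 h(a) = C1 - 2*a*log(a) - 4*a*log(2) + 2*a - cos(3*a)


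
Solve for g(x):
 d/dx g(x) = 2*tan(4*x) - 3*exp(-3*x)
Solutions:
 g(x) = C1 + log(tan(4*x)^2 + 1)/4 + exp(-3*x)


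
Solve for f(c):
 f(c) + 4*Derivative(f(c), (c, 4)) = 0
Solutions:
 f(c) = (C1*sin(c/2) + C2*cos(c/2))*exp(-c/2) + (C3*sin(c/2) + C4*cos(c/2))*exp(c/2)


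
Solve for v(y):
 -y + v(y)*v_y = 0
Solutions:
 v(y) = -sqrt(C1 + y^2)
 v(y) = sqrt(C1 + y^2)


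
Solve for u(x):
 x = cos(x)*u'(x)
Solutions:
 u(x) = C1 + Integral(x/cos(x), x)


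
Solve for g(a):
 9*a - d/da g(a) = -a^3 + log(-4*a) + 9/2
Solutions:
 g(a) = C1 + a^4/4 + 9*a^2/2 - a*log(-a) + a*(-7/2 - 2*log(2))


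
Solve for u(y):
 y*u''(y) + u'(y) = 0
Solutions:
 u(y) = C1 + C2*log(y)


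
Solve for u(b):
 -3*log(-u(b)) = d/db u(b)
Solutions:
 -li(-u(b)) = C1 - 3*b


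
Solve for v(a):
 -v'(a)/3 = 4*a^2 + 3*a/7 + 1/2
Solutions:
 v(a) = C1 - 4*a^3 - 9*a^2/14 - 3*a/2


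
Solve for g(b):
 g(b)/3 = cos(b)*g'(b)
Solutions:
 g(b) = C1*(sin(b) + 1)^(1/6)/(sin(b) - 1)^(1/6)


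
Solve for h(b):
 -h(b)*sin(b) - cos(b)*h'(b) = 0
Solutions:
 h(b) = C1*cos(b)


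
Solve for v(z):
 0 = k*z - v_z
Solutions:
 v(z) = C1 + k*z^2/2


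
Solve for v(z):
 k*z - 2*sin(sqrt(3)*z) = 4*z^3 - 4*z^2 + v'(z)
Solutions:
 v(z) = C1 + k*z^2/2 - z^4 + 4*z^3/3 + 2*sqrt(3)*cos(sqrt(3)*z)/3


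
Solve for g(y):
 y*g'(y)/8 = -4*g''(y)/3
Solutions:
 g(y) = C1 + C2*erf(sqrt(3)*y/8)


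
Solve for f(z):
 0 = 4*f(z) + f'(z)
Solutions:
 f(z) = C1*exp(-4*z)


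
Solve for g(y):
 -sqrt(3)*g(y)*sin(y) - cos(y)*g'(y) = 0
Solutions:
 g(y) = C1*cos(y)^(sqrt(3))


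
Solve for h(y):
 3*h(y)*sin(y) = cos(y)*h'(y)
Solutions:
 h(y) = C1/cos(y)^3


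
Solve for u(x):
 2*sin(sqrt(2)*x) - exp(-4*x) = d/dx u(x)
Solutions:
 u(x) = C1 - sqrt(2)*cos(sqrt(2)*x) + exp(-4*x)/4


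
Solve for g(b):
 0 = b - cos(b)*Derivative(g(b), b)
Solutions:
 g(b) = C1 + Integral(b/cos(b), b)


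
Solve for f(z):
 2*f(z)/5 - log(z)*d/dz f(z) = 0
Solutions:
 f(z) = C1*exp(2*li(z)/5)


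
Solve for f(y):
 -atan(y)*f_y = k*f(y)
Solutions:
 f(y) = C1*exp(-k*Integral(1/atan(y), y))


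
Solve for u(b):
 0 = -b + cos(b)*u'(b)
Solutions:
 u(b) = C1 + Integral(b/cos(b), b)


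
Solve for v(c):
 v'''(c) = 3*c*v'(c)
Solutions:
 v(c) = C1 + Integral(C2*airyai(3^(1/3)*c) + C3*airybi(3^(1/3)*c), c)


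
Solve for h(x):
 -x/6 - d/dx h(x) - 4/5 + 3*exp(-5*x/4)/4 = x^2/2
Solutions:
 h(x) = C1 - x^3/6 - x^2/12 - 4*x/5 - 3*exp(-5*x/4)/5


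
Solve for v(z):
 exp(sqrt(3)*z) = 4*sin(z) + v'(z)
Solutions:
 v(z) = C1 + sqrt(3)*exp(sqrt(3)*z)/3 + 4*cos(z)


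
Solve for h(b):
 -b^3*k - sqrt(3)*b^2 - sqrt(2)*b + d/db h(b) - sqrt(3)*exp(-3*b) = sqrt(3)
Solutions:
 h(b) = C1 + b^4*k/4 + sqrt(3)*b^3/3 + sqrt(2)*b^2/2 + sqrt(3)*b - sqrt(3)*exp(-3*b)/3


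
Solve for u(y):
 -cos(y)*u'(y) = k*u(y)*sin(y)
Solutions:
 u(y) = C1*exp(k*log(cos(y)))


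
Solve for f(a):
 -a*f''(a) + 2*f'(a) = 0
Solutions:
 f(a) = C1 + C2*a^3


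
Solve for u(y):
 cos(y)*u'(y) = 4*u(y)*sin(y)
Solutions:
 u(y) = C1/cos(y)^4


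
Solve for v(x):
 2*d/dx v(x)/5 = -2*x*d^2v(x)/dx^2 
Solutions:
 v(x) = C1 + C2*x^(4/5)


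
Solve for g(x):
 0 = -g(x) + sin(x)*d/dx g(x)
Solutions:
 g(x) = C1*sqrt(cos(x) - 1)/sqrt(cos(x) + 1)


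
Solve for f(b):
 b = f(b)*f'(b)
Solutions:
 f(b) = -sqrt(C1 + b^2)
 f(b) = sqrt(C1 + b^2)


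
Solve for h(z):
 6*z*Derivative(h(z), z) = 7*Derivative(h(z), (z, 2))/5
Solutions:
 h(z) = C1 + C2*erfi(sqrt(105)*z/7)


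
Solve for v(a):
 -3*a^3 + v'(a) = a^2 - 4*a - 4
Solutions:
 v(a) = C1 + 3*a^4/4 + a^3/3 - 2*a^2 - 4*a


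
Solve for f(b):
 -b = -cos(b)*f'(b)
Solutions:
 f(b) = C1 + Integral(b/cos(b), b)


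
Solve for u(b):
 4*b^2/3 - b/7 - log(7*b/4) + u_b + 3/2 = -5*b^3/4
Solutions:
 u(b) = C1 - 5*b^4/16 - 4*b^3/9 + b^2/14 + b*log(b) - 5*b/2 + b*log(7/4)


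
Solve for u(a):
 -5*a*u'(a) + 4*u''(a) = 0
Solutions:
 u(a) = C1 + C2*erfi(sqrt(10)*a/4)


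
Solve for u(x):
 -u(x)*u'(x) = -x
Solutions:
 u(x) = -sqrt(C1 + x^2)
 u(x) = sqrt(C1 + x^2)


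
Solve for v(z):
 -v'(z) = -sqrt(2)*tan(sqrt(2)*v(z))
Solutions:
 v(z) = sqrt(2)*(pi - asin(C1*exp(2*z)))/2
 v(z) = sqrt(2)*asin(C1*exp(2*z))/2


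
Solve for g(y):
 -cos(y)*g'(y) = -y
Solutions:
 g(y) = C1 + Integral(y/cos(y), y)


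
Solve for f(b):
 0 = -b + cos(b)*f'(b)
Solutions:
 f(b) = C1 + Integral(b/cos(b), b)


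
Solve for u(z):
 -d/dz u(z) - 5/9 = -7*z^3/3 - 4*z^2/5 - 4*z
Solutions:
 u(z) = C1 + 7*z^4/12 + 4*z^3/15 + 2*z^2 - 5*z/9


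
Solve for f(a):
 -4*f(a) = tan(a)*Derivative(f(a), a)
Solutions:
 f(a) = C1/sin(a)^4


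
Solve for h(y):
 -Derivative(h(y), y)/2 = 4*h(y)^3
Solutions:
 h(y) = -sqrt(2)*sqrt(-1/(C1 - 8*y))/2
 h(y) = sqrt(2)*sqrt(-1/(C1 - 8*y))/2


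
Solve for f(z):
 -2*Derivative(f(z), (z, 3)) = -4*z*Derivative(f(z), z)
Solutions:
 f(z) = C1 + Integral(C2*airyai(2^(1/3)*z) + C3*airybi(2^(1/3)*z), z)


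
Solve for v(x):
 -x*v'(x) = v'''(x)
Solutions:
 v(x) = C1 + Integral(C2*airyai(-x) + C3*airybi(-x), x)


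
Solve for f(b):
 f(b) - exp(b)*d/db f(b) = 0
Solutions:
 f(b) = C1*exp(-exp(-b))


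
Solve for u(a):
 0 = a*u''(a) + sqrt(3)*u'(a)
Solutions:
 u(a) = C1 + C2*a^(1 - sqrt(3))


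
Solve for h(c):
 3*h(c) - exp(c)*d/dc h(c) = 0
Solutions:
 h(c) = C1*exp(-3*exp(-c))


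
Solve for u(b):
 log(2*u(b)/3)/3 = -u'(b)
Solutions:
 3*Integral(1/(log(_y) - log(3) + log(2)), (_y, u(b))) = C1 - b


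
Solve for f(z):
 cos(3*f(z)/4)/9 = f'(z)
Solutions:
 -z/9 - 2*log(sin(3*f(z)/4) - 1)/3 + 2*log(sin(3*f(z)/4) + 1)/3 = C1


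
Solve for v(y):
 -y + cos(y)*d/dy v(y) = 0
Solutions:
 v(y) = C1 + Integral(y/cos(y), y)


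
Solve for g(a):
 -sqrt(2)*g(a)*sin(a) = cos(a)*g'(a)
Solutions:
 g(a) = C1*cos(a)^(sqrt(2))


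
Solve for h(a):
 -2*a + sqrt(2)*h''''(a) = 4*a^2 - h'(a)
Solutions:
 h(a) = C1 + C4*exp(-2^(5/6)*a/2) + 4*a^3/3 + a^2 + (C2*sin(2^(5/6)*sqrt(3)*a/4) + C3*cos(2^(5/6)*sqrt(3)*a/4))*exp(2^(5/6)*a/4)


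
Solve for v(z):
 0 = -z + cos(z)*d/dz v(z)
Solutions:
 v(z) = C1 + Integral(z/cos(z), z)


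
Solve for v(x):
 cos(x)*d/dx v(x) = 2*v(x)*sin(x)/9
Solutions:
 v(x) = C1/cos(x)^(2/9)


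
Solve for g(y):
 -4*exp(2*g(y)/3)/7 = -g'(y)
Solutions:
 g(y) = 3*log(-sqrt(-1/(C1 + 4*y))) - 3*log(2) + 3*log(42)/2
 g(y) = 3*log(-1/(C1 + 4*y))/2 - 3*log(2) + 3*log(42)/2


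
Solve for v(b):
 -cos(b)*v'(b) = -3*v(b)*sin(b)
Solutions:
 v(b) = C1/cos(b)^3


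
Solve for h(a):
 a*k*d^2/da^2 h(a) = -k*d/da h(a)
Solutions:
 h(a) = C1 + C2*log(a)


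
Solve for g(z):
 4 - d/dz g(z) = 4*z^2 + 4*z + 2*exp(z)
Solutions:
 g(z) = C1 - 4*z^3/3 - 2*z^2 + 4*z - 2*exp(z)


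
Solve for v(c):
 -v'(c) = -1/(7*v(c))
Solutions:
 v(c) = -sqrt(C1 + 14*c)/7
 v(c) = sqrt(C1 + 14*c)/7


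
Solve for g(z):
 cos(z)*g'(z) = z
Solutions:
 g(z) = C1 + Integral(z/cos(z), z)


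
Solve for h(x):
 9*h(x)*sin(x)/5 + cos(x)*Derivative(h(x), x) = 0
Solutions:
 h(x) = C1*cos(x)^(9/5)


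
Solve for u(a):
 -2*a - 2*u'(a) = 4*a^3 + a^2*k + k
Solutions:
 u(a) = C1 - a^4/2 - a^3*k/6 - a^2/2 - a*k/2


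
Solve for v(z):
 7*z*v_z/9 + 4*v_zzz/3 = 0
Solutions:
 v(z) = C1 + Integral(C2*airyai(-126^(1/3)*z/6) + C3*airybi(-126^(1/3)*z/6), z)


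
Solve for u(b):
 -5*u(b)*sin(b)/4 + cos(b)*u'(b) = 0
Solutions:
 u(b) = C1/cos(b)^(5/4)


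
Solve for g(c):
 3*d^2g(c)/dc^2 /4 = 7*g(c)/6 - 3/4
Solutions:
 g(c) = C1*exp(-sqrt(14)*c/3) + C2*exp(sqrt(14)*c/3) + 9/14


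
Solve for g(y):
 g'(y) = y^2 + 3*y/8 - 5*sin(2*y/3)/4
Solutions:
 g(y) = C1 + y^3/3 + 3*y^2/16 + 15*cos(2*y/3)/8


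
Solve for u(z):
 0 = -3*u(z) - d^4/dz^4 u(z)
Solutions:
 u(z) = (C1*sin(sqrt(2)*3^(1/4)*z/2) + C2*cos(sqrt(2)*3^(1/4)*z/2))*exp(-sqrt(2)*3^(1/4)*z/2) + (C3*sin(sqrt(2)*3^(1/4)*z/2) + C4*cos(sqrt(2)*3^(1/4)*z/2))*exp(sqrt(2)*3^(1/4)*z/2)


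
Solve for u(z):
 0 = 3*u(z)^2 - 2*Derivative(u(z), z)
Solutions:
 u(z) = -2/(C1 + 3*z)


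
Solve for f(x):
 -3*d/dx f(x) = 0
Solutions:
 f(x) = C1


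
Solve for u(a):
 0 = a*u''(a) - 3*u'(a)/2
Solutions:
 u(a) = C1 + C2*a^(5/2)


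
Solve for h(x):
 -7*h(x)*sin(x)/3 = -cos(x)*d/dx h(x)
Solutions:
 h(x) = C1/cos(x)^(7/3)


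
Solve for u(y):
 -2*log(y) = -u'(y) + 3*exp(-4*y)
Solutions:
 u(y) = C1 + 2*y*log(y) - 2*y - 3*exp(-4*y)/4


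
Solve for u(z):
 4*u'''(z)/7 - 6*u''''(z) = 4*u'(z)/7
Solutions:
 u(z) = C1 + C2*exp(z*(4/(63*sqrt(35673) + 11899)^(1/3) + 4 + (63*sqrt(35673) + 11899)^(1/3))/126)*sin(sqrt(3)*z*(-(63*sqrt(35673) + 11899)^(1/3) + 4/(63*sqrt(35673) + 11899)^(1/3))/126) + C3*exp(z*(4/(63*sqrt(35673) + 11899)^(1/3) + 4 + (63*sqrt(35673) + 11899)^(1/3))/126)*cos(sqrt(3)*z*(-(63*sqrt(35673) + 11899)^(1/3) + 4/(63*sqrt(35673) + 11899)^(1/3))/126) + C4*exp(z*(-(63*sqrt(35673) + 11899)^(1/3) - 4/(63*sqrt(35673) + 11899)^(1/3) + 2)/63)


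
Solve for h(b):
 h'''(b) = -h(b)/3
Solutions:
 h(b) = C3*exp(-3^(2/3)*b/3) + (C1*sin(3^(1/6)*b/2) + C2*cos(3^(1/6)*b/2))*exp(3^(2/3)*b/6)


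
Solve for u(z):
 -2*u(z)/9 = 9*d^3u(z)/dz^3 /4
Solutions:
 u(z) = C3*exp(-2*3^(2/3)*z/9) + (C1*sin(3^(1/6)*z/3) + C2*cos(3^(1/6)*z/3))*exp(3^(2/3)*z/9)


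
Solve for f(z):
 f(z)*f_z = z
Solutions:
 f(z) = -sqrt(C1 + z^2)
 f(z) = sqrt(C1 + z^2)


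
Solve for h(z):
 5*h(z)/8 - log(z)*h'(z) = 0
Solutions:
 h(z) = C1*exp(5*li(z)/8)


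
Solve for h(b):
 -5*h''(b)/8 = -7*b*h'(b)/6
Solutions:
 h(b) = C1 + C2*erfi(sqrt(210)*b/15)


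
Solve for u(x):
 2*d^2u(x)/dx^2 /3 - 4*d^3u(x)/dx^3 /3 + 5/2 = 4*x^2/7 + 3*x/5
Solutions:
 u(x) = C1 + C2*x + C3*exp(x/2) + x^4/14 + 101*x^3/140 + 687*x^2/280


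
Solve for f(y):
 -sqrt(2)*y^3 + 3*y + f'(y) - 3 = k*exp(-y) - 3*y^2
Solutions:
 f(y) = C1 - k*exp(-y) + sqrt(2)*y^4/4 - y^3 - 3*y^2/2 + 3*y


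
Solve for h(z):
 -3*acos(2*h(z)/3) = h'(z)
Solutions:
 Integral(1/acos(2*_y/3), (_y, h(z))) = C1 - 3*z


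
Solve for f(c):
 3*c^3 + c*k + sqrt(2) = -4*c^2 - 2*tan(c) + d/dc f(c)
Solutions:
 f(c) = C1 + 3*c^4/4 + 4*c^3/3 + c^2*k/2 + sqrt(2)*c - 2*log(cos(c))


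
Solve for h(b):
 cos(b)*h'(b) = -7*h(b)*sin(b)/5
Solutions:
 h(b) = C1*cos(b)^(7/5)


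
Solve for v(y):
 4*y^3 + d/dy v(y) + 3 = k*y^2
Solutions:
 v(y) = C1 + k*y^3/3 - y^4 - 3*y


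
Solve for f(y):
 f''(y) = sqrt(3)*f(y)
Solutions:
 f(y) = C1*exp(-3^(1/4)*y) + C2*exp(3^(1/4)*y)


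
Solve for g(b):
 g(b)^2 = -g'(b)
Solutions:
 g(b) = 1/(C1 + b)


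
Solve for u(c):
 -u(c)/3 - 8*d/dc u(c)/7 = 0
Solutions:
 u(c) = C1*exp(-7*c/24)


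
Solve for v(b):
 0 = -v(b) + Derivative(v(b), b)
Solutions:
 v(b) = C1*exp(b)


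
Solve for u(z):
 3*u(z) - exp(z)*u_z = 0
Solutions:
 u(z) = C1*exp(-3*exp(-z))


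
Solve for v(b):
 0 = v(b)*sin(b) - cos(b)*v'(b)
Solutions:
 v(b) = C1/cos(b)


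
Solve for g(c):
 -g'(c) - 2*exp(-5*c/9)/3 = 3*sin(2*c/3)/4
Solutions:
 g(c) = C1 + 9*cos(2*c/3)/8 + 6*exp(-5*c/9)/5


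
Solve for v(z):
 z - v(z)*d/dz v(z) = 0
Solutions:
 v(z) = -sqrt(C1 + z^2)
 v(z) = sqrt(C1 + z^2)


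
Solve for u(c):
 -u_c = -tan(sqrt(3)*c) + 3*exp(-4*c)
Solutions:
 u(c) = C1 + sqrt(3)*log(tan(sqrt(3)*c)^2 + 1)/6 + 3*exp(-4*c)/4


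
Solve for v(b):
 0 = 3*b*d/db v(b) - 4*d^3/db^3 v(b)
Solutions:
 v(b) = C1 + Integral(C2*airyai(6^(1/3)*b/2) + C3*airybi(6^(1/3)*b/2), b)


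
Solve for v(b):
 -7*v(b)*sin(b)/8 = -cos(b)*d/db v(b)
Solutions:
 v(b) = C1/cos(b)^(7/8)


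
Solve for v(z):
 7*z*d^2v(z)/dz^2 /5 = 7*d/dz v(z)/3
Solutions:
 v(z) = C1 + C2*z^(8/3)


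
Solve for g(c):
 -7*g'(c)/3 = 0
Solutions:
 g(c) = C1


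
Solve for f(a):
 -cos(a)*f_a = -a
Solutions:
 f(a) = C1 + Integral(a/cos(a), a)


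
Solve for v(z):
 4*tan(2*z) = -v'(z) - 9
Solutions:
 v(z) = C1 - 9*z + 2*log(cos(2*z))


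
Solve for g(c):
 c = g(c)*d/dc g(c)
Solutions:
 g(c) = -sqrt(C1 + c^2)
 g(c) = sqrt(C1 + c^2)


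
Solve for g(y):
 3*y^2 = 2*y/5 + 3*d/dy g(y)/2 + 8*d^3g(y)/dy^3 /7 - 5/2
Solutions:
 g(y) = C1 + C2*sin(sqrt(21)*y/4) + C3*cos(sqrt(21)*y/4) + 2*y^3/3 - 2*y^2/15 - 29*y/21


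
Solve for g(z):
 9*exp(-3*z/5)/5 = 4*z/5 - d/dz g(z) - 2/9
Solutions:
 g(z) = C1 + 2*z^2/5 - 2*z/9 + 3*exp(-3*z/5)


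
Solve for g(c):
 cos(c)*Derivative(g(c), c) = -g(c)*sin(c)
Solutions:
 g(c) = C1*cos(c)


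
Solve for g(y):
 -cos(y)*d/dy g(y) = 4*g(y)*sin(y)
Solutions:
 g(y) = C1*cos(y)^4


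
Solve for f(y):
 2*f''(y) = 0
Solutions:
 f(y) = C1 + C2*y


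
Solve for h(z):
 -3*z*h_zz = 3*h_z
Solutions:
 h(z) = C1 + C2*log(z)


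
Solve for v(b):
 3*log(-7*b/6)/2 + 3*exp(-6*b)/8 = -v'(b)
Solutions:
 v(b) = C1 - 3*b*log(-b)/2 + 3*b*(-log(7) + 1 + log(6))/2 + exp(-6*b)/16


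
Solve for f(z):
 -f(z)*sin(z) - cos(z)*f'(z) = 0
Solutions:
 f(z) = C1*cos(z)


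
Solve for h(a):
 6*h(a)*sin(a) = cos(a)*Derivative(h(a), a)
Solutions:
 h(a) = C1/cos(a)^6


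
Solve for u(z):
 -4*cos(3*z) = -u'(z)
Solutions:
 u(z) = C1 + 4*sin(3*z)/3


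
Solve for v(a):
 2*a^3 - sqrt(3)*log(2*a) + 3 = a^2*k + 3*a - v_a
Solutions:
 v(a) = C1 - a^4/2 + a^3*k/3 + 3*a^2/2 + sqrt(3)*a*log(a) - 3*a - sqrt(3)*a + sqrt(3)*a*log(2)


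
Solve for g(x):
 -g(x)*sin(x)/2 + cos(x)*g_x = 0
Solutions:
 g(x) = C1/sqrt(cos(x))


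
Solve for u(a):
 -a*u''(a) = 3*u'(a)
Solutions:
 u(a) = C1 + C2/a^2


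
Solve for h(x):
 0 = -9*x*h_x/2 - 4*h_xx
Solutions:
 h(x) = C1 + C2*erf(3*x/4)


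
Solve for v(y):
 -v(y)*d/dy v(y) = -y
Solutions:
 v(y) = -sqrt(C1 + y^2)
 v(y) = sqrt(C1 + y^2)


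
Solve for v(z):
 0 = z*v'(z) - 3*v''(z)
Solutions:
 v(z) = C1 + C2*erfi(sqrt(6)*z/6)


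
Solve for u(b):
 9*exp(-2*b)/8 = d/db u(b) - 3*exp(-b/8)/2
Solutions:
 u(b) = C1 - 9*exp(-2*b)/16 - 12*exp(-b/8)


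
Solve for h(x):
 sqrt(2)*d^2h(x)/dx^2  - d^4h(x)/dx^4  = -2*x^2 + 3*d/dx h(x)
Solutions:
 h(x) = C1 + C2*exp(3^(1/3)*x*(2*2^(5/6)*3^(1/3)/(sqrt(3)*sqrt(243 - 8*sqrt(2)) + 27)^(1/3) + 2^(2/3)*(sqrt(3)*sqrt(243 - 8*sqrt(2)) + 27)^(1/3))/12)*sin(3^(1/6)*x*(-6*2^(5/6)/(sqrt(3)*sqrt(243 - 8*sqrt(2)) + 27)^(1/3) + 6^(2/3)*(sqrt(3)*sqrt(243 - 8*sqrt(2)) + 27)^(1/3))/12) + C3*exp(3^(1/3)*x*(2*2^(5/6)*3^(1/3)/(sqrt(3)*sqrt(243 - 8*sqrt(2)) + 27)^(1/3) + 2^(2/3)*(sqrt(3)*sqrt(243 - 8*sqrt(2)) + 27)^(1/3))/12)*cos(3^(1/6)*x*(-6*2^(5/6)/(sqrt(3)*sqrt(243 - 8*sqrt(2)) + 27)^(1/3) + 6^(2/3)*(sqrt(3)*sqrt(243 - 8*sqrt(2)) + 27)^(1/3))/12) + C4*exp(-3^(1/3)*x*(2*2^(5/6)*3^(1/3)/(sqrt(3)*sqrt(243 - 8*sqrt(2)) + 27)^(1/3) + 2^(2/3)*(sqrt(3)*sqrt(243 - 8*sqrt(2)) + 27)^(1/3))/6) + 2*x^3/9 + 2*sqrt(2)*x^2/9 + 8*x/27


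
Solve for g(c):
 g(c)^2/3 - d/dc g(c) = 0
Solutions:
 g(c) = -3/(C1 + c)


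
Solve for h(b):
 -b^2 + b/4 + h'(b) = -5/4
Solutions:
 h(b) = C1 + b^3/3 - b^2/8 - 5*b/4


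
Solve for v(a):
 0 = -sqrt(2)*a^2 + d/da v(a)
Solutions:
 v(a) = C1 + sqrt(2)*a^3/3


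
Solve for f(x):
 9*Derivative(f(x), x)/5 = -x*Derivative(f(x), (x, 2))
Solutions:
 f(x) = C1 + C2/x^(4/5)


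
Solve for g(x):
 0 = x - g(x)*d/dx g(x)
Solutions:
 g(x) = -sqrt(C1 + x^2)
 g(x) = sqrt(C1 + x^2)


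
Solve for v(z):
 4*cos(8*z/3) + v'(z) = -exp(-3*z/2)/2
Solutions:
 v(z) = C1 - 3*sin(8*z/3)/2 + exp(-3*z/2)/3


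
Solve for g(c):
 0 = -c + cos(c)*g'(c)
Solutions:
 g(c) = C1 + Integral(c/cos(c), c)


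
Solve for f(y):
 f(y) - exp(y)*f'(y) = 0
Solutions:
 f(y) = C1*exp(-exp(-y))


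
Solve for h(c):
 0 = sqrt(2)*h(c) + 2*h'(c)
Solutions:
 h(c) = C1*exp(-sqrt(2)*c/2)


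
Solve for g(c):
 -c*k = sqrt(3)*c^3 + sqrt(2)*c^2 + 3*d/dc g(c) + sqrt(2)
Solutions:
 g(c) = C1 - sqrt(3)*c^4/12 - sqrt(2)*c^3/9 - c^2*k/6 - sqrt(2)*c/3


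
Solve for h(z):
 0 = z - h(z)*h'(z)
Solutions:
 h(z) = -sqrt(C1 + z^2)
 h(z) = sqrt(C1 + z^2)


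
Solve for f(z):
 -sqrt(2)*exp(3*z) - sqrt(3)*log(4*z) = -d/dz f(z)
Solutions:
 f(z) = C1 + sqrt(3)*z*log(z) + sqrt(3)*z*(-1 + 2*log(2)) + sqrt(2)*exp(3*z)/3


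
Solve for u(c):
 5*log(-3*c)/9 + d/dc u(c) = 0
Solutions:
 u(c) = C1 - 5*c*log(-c)/9 + 5*c*(1 - log(3))/9


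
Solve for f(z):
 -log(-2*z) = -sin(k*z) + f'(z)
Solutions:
 f(z) = C1 - z*log(-z) - z*log(2) + z + Piecewise((-cos(k*z)/k, Ne(k, 0)), (0, True))


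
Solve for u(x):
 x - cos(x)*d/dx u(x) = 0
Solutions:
 u(x) = C1 + Integral(x/cos(x), x)


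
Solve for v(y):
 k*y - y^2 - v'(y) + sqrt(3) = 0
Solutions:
 v(y) = C1 + k*y^2/2 - y^3/3 + sqrt(3)*y


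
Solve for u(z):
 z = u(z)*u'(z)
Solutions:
 u(z) = -sqrt(C1 + z^2)
 u(z) = sqrt(C1 + z^2)


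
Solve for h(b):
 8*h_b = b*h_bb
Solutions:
 h(b) = C1 + C2*b^9


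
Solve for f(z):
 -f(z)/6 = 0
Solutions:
 f(z) = 0


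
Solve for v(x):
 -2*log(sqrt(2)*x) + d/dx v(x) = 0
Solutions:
 v(x) = C1 + 2*x*log(x) - 2*x + x*log(2)


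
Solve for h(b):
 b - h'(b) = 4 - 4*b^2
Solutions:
 h(b) = C1 + 4*b^3/3 + b^2/2 - 4*b


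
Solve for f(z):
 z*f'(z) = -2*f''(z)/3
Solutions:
 f(z) = C1 + C2*erf(sqrt(3)*z/2)


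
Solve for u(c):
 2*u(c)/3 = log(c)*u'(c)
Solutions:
 u(c) = C1*exp(2*li(c)/3)


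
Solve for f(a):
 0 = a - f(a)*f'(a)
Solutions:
 f(a) = -sqrt(C1 + a^2)
 f(a) = sqrt(C1 + a^2)


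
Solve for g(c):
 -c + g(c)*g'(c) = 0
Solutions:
 g(c) = -sqrt(C1 + c^2)
 g(c) = sqrt(C1 + c^2)


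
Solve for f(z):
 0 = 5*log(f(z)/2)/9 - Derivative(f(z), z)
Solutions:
 9*Integral(1/(-log(_y) + log(2)), (_y, f(z)))/5 = C1 - z


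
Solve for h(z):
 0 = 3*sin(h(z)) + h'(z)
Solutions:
 h(z) = -acos((-C1 - exp(6*z))/(C1 - exp(6*z))) + 2*pi
 h(z) = acos((-C1 - exp(6*z))/(C1 - exp(6*z)))


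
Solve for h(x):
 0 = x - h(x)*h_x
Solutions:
 h(x) = -sqrt(C1 + x^2)
 h(x) = sqrt(C1 + x^2)


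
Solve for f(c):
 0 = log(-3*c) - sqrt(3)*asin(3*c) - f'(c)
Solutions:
 f(c) = C1 + c*log(-c) - c + c*log(3) - sqrt(3)*(c*asin(3*c) + sqrt(1 - 9*c^2)/3)


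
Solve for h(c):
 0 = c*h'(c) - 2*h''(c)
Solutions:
 h(c) = C1 + C2*erfi(c/2)


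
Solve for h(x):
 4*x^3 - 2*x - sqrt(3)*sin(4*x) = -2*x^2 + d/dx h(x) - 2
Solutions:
 h(x) = C1 + x^4 + 2*x^3/3 - x^2 + 2*x + sqrt(3)*cos(4*x)/4


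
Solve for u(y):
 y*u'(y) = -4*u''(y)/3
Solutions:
 u(y) = C1 + C2*erf(sqrt(6)*y/4)


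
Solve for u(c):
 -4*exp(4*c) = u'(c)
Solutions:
 u(c) = C1 - exp(4*c)


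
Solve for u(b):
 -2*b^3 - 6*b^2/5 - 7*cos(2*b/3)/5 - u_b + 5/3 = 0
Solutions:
 u(b) = C1 - b^4/2 - 2*b^3/5 + 5*b/3 - 21*sin(2*b/3)/10


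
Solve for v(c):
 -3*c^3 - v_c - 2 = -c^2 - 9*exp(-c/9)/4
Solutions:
 v(c) = C1 - 3*c^4/4 + c^3/3 - 2*c - 81*exp(-c/9)/4


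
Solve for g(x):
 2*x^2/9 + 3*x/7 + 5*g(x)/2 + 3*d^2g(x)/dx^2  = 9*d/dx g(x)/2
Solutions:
 g(x) = -4*x^2/45 - 86*x/175 + (C1*sin(sqrt(39)*x/12) + C2*cos(sqrt(39)*x/12))*exp(3*x/4) - 1762/2625


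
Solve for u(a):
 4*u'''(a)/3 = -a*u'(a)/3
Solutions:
 u(a) = C1 + Integral(C2*airyai(-2^(1/3)*a/2) + C3*airybi(-2^(1/3)*a/2), a)


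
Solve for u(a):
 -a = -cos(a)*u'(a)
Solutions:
 u(a) = C1 + Integral(a/cos(a), a)


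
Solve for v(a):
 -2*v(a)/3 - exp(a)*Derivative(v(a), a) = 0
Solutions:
 v(a) = C1*exp(2*exp(-a)/3)


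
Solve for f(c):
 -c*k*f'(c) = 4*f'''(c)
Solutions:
 f(c) = C1 + Integral(C2*airyai(2^(1/3)*c*(-k)^(1/3)/2) + C3*airybi(2^(1/3)*c*(-k)^(1/3)/2), c)


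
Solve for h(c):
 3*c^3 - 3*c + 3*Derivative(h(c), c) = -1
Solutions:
 h(c) = C1 - c^4/4 + c^2/2 - c/3


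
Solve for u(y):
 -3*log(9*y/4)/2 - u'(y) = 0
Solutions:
 u(y) = C1 - 3*y*log(y)/2 - 3*y*log(3) + 3*y/2 + 3*y*log(2)


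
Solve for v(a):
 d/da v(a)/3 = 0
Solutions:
 v(a) = C1


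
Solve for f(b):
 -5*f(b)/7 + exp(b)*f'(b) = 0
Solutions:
 f(b) = C1*exp(-5*exp(-b)/7)


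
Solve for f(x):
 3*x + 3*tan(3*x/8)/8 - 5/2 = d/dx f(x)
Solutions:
 f(x) = C1 + 3*x^2/2 - 5*x/2 - log(cos(3*x/8))


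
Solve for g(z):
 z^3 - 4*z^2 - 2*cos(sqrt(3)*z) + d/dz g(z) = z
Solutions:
 g(z) = C1 - z^4/4 + 4*z^3/3 + z^2/2 + 2*sqrt(3)*sin(sqrt(3)*z)/3


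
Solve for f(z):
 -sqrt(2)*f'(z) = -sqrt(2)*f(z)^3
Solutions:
 f(z) = -sqrt(2)*sqrt(-1/(C1 + z))/2
 f(z) = sqrt(2)*sqrt(-1/(C1 + z))/2


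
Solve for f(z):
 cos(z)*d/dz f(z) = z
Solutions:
 f(z) = C1 + Integral(z/cos(z), z)


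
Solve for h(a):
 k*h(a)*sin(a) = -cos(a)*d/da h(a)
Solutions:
 h(a) = C1*exp(k*log(cos(a)))


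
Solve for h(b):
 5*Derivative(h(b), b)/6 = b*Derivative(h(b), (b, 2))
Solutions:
 h(b) = C1 + C2*b^(11/6)


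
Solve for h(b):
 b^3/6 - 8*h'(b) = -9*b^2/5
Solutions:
 h(b) = C1 + b^4/192 + 3*b^3/40


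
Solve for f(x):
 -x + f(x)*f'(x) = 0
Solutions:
 f(x) = -sqrt(C1 + x^2)
 f(x) = sqrt(C1 + x^2)


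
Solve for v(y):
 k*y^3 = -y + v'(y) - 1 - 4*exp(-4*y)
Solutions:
 v(y) = C1 + k*y^4/4 + y^2/2 + y - exp(-4*y)


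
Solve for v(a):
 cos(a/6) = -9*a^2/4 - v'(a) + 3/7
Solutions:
 v(a) = C1 - 3*a^3/4 + 3*a/7 - 6*sin(a/6)


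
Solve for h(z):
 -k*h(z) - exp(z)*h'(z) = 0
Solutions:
 h(z) = C1*exp(k*exp(-z))


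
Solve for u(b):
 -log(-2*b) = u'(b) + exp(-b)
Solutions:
 u(b) = C1 - b*log(-b) + b*(1 - log(2)) + exp(-b)


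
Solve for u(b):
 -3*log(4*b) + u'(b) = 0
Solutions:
 u(b) = C1 + 3*b*log(b) - 3*b + b*log(64)


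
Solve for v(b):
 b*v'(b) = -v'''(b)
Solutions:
 v(b) = C1 + Integral(C2*airyai(-b) + C3*airybi(-b), b)


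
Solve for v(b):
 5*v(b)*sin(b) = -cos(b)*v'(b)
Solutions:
 v(b) = C1*cos(b)^5


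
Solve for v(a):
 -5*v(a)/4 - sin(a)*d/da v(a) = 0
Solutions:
 v(a) = C1*(cos(a) + 1)^(5/8)/(cos(a) - 1)^(5/8)


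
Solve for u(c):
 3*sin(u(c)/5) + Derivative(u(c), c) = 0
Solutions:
 3*c + 5*log(cos(u(c)/5) - 1)/2 - 5*log(cos(u(c)/5) + 1)/2 = C1


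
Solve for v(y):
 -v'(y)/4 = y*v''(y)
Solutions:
 v(y) = C1 + C2*y^(3/4)


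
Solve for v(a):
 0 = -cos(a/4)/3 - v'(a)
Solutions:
 v(a) = C1 - 4*sin(a/4)/3


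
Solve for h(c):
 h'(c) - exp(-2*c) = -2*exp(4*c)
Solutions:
 h(c) = C1 - exp(4*c)/2 - exp(-2*c)/2


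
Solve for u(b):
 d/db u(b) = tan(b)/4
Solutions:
 u(b) = C1 - log(cos(b))/4


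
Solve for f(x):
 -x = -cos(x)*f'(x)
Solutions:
 f(x) = C1 + Integral(x/cos(x), x)
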